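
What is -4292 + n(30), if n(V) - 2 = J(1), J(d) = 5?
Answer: -4285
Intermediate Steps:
n(V) = 7 (n(V) = 2 + 5 = 7)
-4292 + n(30) = -4292 + 7 = -4285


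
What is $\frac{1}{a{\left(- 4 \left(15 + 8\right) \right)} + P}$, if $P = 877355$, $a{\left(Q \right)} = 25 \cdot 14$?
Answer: $\frac{1}{877705} \approx 1.1393 \cdot 10^{-6}$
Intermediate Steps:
$a{\left(Q \right)} = 350$
$\frac{1}{a{\left(- 4 \left(15 + 8\right) \right)} + P} = \frac{1}{350 + 877355} = \frac{1}{877705}$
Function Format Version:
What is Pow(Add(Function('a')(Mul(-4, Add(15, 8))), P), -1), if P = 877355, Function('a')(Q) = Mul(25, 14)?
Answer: Rational(1, 877705) ≈ 1.1393e-6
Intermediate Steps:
Function('a')(Q) = 350
Pow(Add(Function('a')(Mul(-4, Add(15, 8))), P), -1) = Pow(Add(350, 877355), -1) = Pow(877705, -1) = Rational(1, 877705)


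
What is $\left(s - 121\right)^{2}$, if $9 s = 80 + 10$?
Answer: $12321$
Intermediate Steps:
$s = 10$ ($s = \frac{80 + 10}{9} = \frac{1}{9} \cdot 90 = 10$)
$\left(s - 121\right)^{2} = \left(10 - 121\right)^{2} = \left(-111\right)^{2} = 12321$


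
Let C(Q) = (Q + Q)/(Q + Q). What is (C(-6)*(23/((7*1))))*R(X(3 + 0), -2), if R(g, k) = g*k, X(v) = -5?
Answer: 230/7 ≈ 32.857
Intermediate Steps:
C(Q) = 1 (C(Q) = (2*Q)/((2*Q)) = (2*Q)*(1/(2*Q)) = 1)
(C(-6)*(23/((7*1))))*R(X(3 + 0), -2) = (1*(23/((7*1))))*(-5*(-2)) = (1*(23/7))*10 = (23/7)*10 = 230/7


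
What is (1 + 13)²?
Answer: 196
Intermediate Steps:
(1 + 13)² = 14² = 196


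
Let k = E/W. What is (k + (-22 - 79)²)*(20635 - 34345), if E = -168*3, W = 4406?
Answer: -308098674210/2203 ≈ -1.3985e+8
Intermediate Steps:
E = -504
k = -252/2203 (k = -504/4406 = -504*1/4406 = -252/2203 ≈ -0.11439)
(k + (-22 - 79)²)*(20635 - 34345) = (-252/2203 + (-22 - 79)²)*(20635 - 34345) = (-252/2203 + (-101)²)*(-13710) = (-252/2203 + 10201)*(-13710) = (22472551/2203)*(-13710) = -308098674210/2203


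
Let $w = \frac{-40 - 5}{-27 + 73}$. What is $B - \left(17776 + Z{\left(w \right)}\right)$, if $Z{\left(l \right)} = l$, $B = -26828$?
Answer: $- \frac{2051739}{46} \approx -44603.0$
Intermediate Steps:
$w = - \frac{45}{46} \approx -0.97826$
$B - \left(17776 + Z{\left(w \right)}\right) = -26828 - \left(17776 - \frac{45}{46}\right) = -26828 - \frac{817651}{46} = - \frac{2051739}{46}$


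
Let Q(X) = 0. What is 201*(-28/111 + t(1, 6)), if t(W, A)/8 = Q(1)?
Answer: -1876/37 ≈ -50.703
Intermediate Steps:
t(W, A) = 0 (t(W, A) = 8*0 = 0)
201*(-28/111 + t(1, 6)) = 201*(-28/111 + 0) = 201*(-28/111) = -1876/37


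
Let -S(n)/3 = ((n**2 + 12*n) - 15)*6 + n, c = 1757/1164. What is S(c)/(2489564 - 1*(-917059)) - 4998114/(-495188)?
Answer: 29127937080875575/2885858049570312 ≈ 10.093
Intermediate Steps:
c = 1757/1164 (c = 1757*(1/1164) = 1757/1164 ≈ 1.5095)
S(n) = 270 - 219*n - 18*n**2 (S(n) = -3*(((n**2 + 12*n) - 15)*6 + n) = -3*((-15 + n**2 + 12*n)*6 + n) = -3*((-90 + 6*n**2 + 72*n) + n) = -3*(-90 + 6*n**2 + 73*n) = 270 - 219*n - 18*n**2)
S(c)/(2489564 - 1*(-917059)) - 4998114/(-495188) = (270 - 219*1757/1164 - 18*(1757/1164)**2)/(2489564 - 1*(-917059)) - 4998114/(-495188) = (270 - 128261/388 - 18*3087049/1354896)/(2489564 + 917059) - 4998114*(-1/495188) = (270 - 128261/388 - 3087049/75272)/3406623 + 2499057/247594 = -7646243/75272*1/3406623 + 2499057/247594 = -695113/23311211496 + 2499057/247594 = 29127937080875575/2885858049570312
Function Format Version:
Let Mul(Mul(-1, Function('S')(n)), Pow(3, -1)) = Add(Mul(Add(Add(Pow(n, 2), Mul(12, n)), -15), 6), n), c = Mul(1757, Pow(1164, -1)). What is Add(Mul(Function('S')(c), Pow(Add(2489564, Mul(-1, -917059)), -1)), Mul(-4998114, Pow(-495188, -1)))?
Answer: Rational(29127937080875575, 2885858049570312) ≈ 10.093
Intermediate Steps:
c = Rational(1757, 1164) (c = Mul(1757, Rational(1, 1164)) = Rational(1757, 1164) ≈ 1.5095)
Function('S')(n) = Add(270, Mul(-219, n), Mul(-18, Pow(n, 2))) (Function('S')(n) = Mul(-3, Add(Mul(Add(Add(Pow(n, 2), Mul(12, n)), -15), 6), n)) = Mul(-3, Add(Mul(Add(-15, Pow(n, 2), Mul(12, n)), 6), n)) = Mul(-3, Add(Add(-90, Mul(6, Pow(n, 2)), Mul(72, n)), n)) = Mul(-3, Add(-90, Mul(6, Pow(n, 2)), Mul(73, n))) = Add(270, Mul(-219, n), Mul(-18, Pow(n, 2))))
Add(Mul(Function('S')(c), Pow(Add(2489564, Mul(-1, -917059)), -1)), Mul(-4998114, Pow(-495188, -1))) = Add(Mul(Add(270, Mul(-219, Rational(1757, 1164)), Mul(-18, Pow(Rational(1757, 1164), 2))), Pow(Add(2489564, Mul(-1, -917059)), -1)), Mul(-4998114, Pow(-495188, -1))) = Add(Mul(Add(270, Rational(-128261, 388), Mul(-18, Rational(3087049, 1354896))), Pow(Add(2489564, 917059), -1)), Mul(-4998114, Rational(-1, 495188))) = Add(Mul(Add(270, Rational(-128261, 388), Rational(-3087049, 75272)), Pow(3406623, -1)), Rational(2499057, 247594)) = Add(Mul(Rational(-7646243, 75272), Rational(1, 3406623)), Rational(2499057, 247594)) = Add(Rational(-695113, 23311211496), Rational(2499057, 247594)) = Rational(29127937080875575, 2885858049570312)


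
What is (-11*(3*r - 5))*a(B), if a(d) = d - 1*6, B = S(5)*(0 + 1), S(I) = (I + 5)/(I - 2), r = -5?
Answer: -1760/3 ≈ -586.67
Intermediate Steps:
S(I) = (5 + I)/(-2 + I)
B = 10/3 (B = ((5 + 5)/(-2 + 5))*(0 + 1) = (10/3)*1 = 10/3 ≈ 3.3333)
a(d) = -6 + d (a(d) = d - 6 = -6 + d)
(-11*(3*r - 5))*a(B) = (-11*(3*(-5) - 5))*(-6 + 10/3) = -11*(-15 - 5)*(-8/3) = -11*(-20)*(-8/3) = 220*(-8/3) = -1760/3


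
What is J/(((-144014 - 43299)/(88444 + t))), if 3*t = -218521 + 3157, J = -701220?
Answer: 11679520320/187313 ≈ 62353.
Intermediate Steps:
t = -71788 (t = (-218521 + 3157)/3 = (⅓)*(-215364) = -71788)
J/(((-144014 - 43299)/(88444 + t))) = -701220*(88444 - 71788)/(-144014 - 43299) = -701220/((-187313/16656)) = -701220/((-187313*1/16656)) = -701220/(-187313/16656) = -701220*(-16656/187313) = 11679520320/187313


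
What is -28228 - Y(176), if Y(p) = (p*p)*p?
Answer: -5480004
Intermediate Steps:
Y(p) = p**3 (Y(p) = p**2*p = p**3)
-28228 - Y(176) = -28228 - 1*176**3 = -28228 - 1*5451776 = -28228 - 5451776 = -5480004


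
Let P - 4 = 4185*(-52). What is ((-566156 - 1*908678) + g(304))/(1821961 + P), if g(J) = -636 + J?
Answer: -1475166/1604345 ≈ -0.91948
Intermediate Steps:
P = -217616 (P = 4 + 4185*(-52) = 4 - 217620 = -217616)
((-566156 - 1*908678) + g(304))/(1821961 + P) = ((-566156 - 1*908678) + (-636 + 304))/(1821961 - 217616) = ((-566156 - 908678) - 332)/1604345 = (-1474834 - 332)*(1/1604345) = -1475166*1/1604345 = -1475166/1604345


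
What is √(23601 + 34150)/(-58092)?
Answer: -√57751/58092 ≈ -0.0041368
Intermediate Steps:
√(23601 + 34150)/(-58092) = √57751*(-1/58092) = -√57751/58092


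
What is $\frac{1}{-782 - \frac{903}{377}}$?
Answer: $- \frac{377}{295717} \approx -0.0012749$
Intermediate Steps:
$\frac{1}{-782 - \frac{903}{377}} = \frac{1}{- \frac{295717}{377}} = - \frac{377}{295717}$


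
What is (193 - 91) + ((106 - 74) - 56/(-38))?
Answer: 2574/19 ≈ 135.47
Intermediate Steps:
(193 - 91) + ((106 - 74) - 56/(-38)) = 102 + (32 - 56*(-1/38)) = 102 + (32 + 28/19) = 102 + 636/19 = 2574/19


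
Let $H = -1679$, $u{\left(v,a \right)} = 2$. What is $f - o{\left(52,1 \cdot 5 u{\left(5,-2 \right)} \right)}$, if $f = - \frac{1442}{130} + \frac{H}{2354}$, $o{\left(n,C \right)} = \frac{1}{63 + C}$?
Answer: $- \frac{132017947}{11169730} \approx -11.819$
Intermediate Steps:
$f = - \frac{1806369}{153010}$ ($f = - \frac{1442}{130} - \frac{1679}{2354} = \left(-1442\right) \frac{1}{130} - \frac{1679}{2354} = - \frac{721}{65} - \frac{1679}{2354} = - \frac{1806369}{153010} \approx -11.806$)
$f - o{\left(52,1 \cdot 5 u{\left(5,-2 \right)} \right)} = - \frac{1806369}{153010} - \frac{1}{63 + 1 \cdot 5 \cdot 2} = - \frac{1806369}{153010} - \frac{1}{63 + 5 \cdot 2} = - \frac{1806369}{153010} - \frac{1}{63 + 10} = - \frac{1806369}{153010} - \frac{1}{73} = - \frac{132017947}{11169730}$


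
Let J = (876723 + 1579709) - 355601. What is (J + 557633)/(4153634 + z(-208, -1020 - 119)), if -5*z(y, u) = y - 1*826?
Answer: 3323080/5192301 ≈ 0.64000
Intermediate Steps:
z(y, u) = 826/5 - y/5 (z(y, u) = -(y - 1*826)/5 = -(y - 826)/5 = -(-826 + y)/5 = 826/5 - y/5)
J = 2100831 (J = 2456432 - 355601 = 2100831)
(J + 557633)/(4153634 + z(-208, -1020 - 119)) = (2100831 + 557633)/(4153634 + (826/5 - ⅕*(-208))) = 2658464/(4153634 + (826/5 + 208/5)) = 2658464/(4153634 + 1034/5) = 2658464/(20769204/5) = 2658464*(5/20769204) = 3323080/5192301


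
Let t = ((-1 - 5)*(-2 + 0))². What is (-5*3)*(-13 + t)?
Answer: -1965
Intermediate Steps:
t = 144 (t = (-6*(-2))² = 12² = 144)
(-5*3)*(-13 + t) = (-5*3)*(-13 + 144) = -15*131 = -1965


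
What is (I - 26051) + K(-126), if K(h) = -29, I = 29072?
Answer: 2992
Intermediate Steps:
(I - 26051) + K(-126) = (29072 - 26051) - 29 = 3021 - 29 = 2992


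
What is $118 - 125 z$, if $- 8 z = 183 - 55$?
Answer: $2118$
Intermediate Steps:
$z = -16$ ($z = - \frac{183 - 55}{8} = \left(- \frac{1}{8}\right) 128 = -16$)
$118 - 125 z = 118 - -2000 = 118 + 2000 = 2118$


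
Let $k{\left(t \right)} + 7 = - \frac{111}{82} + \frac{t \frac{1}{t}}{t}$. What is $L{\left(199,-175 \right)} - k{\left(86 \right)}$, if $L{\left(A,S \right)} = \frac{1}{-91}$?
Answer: $\frac{1336574}{160433} \approx 8.331$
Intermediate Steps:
$L{\left(A,S \right)} = - \frac{1}{91}$
$k{\left(t \right)} = - \frac{685}{82} + \frac{1}{t}$ ($k{\left(t \right)} = -7 + \left(- \frac{111}{82} + \frac{t \frac{1}{t}}{t}\right) = -7 + \left(\left(-111\right) \frac{1}{82} + 1 \frac{1}{t}\right) = -7 - \left(\frac{111}{82} - \frac{1}{t}\right) = - \frac{685}{82} + \frac{1}{t}$)
$L{\left(199,-175 \right)} - k{\left(86 \right)} = - \frac{1}{91} - \left(- \frac{685}{82} + \frac{1}{86}\right) = - \frac{1}{91} - - \frac{14707}{1763} = - \frac{1}{91} + \frac{14707}{1763} = \frac{1336574}{160433}$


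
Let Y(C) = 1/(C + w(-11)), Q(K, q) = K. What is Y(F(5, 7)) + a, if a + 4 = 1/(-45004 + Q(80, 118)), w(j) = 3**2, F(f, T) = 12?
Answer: -3728713/943404 ≈ -3.9524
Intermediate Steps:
w(j) = 9
Y(C) = 1/(9 + C) (Y(C) = 1/(C + 9) = 1/(9 + C))
a = -179697/44924 (a = -4 + 1/(-45004 + 80) = -4 + 1/(-44924) = -4 - 1/44924 = -179697/44924 ≈ -4.0000)
Y(F(5, 7)) + a = 1/(9 + 12) - 179697/44924 = 1/21 - 179697/44924 = -3728713/943404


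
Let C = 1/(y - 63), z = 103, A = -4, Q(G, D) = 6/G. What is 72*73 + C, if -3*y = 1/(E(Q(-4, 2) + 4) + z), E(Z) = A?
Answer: 98349975/18712 ≈ 5256.0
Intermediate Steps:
E(Z) = -4
y = -1/297 (y = -1/(3*(-4 + 103)) = -1/3/99 = -1/3*1/99 = -1/297 ≈ -0.0033670)
C = -297/18712 (C = 1/(-1/297 - 63) = 1/(-18712/297) = -297/18712 ≈ -0.015872)
72*73 + C = 72*73 - 297/18712 = 5256 - 297/18712 = 98349975/18712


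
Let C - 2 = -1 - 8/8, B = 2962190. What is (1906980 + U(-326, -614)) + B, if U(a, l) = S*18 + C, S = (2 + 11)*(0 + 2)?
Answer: 4869638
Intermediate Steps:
S = 26 (S = 13*2 = 26)
C = 0 (C = 2 + (-1 - 8/8) = 2 + (-1 - 8*1/8) = 2 + (-1 - 1) = 2 - 2 = 0)
U(a, l) = 468 (U(a, l) = 26*18 + 0 = 468 + 0 = 468)
(1906980 + U(-326, -614)) + B = (1906980 + 468) + 2962190 = 1907448 + 2962190 = 4869638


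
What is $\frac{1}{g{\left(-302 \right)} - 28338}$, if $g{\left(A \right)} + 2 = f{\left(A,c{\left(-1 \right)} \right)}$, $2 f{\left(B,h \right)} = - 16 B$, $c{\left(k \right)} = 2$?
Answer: $- \frac{1}{25924} \approx -3.8574 \cdot 10^{-5}$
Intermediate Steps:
$f{\left(B,h \right)} = - 8 B$ ($f{\left(B,h \right)} = \frac{\left(-16\right) B}{2} = - 8 B$)
$g{\left(A \right)} = -2 - 8 A$
$\frac{1}{g{\left(-302 \right)} - 28338} = \frac{1}{\left(-2 - -2416\right) - 28338} = \frac{1}{\left(-2 + 2416\right) - 28338} = \frac{1}{2414 - 28338} = \frac{1}{-25924} = - \frac{1}{25924}$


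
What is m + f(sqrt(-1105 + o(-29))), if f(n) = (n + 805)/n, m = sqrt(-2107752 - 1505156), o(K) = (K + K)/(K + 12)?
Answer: 1 + 2*I*sqrt(903227) - 805*I*sqrt(318359)/18727 ≈ 1.0 + 1876.5*I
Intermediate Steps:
o(K) = 2*K/(12 + K) (o(K) = (2*K)/(12 + K) = 2*K/(12 + K))
m = 2*I*sqrt(903227) (m = sqrt(-3612908) = 2*I*sqrt(903227) ≈ 1900.8*I)
f(n) = (805 + n)/n
m + f(sqrt(-1105 + o(-29))) = 2*I*sqrt(903227) + (805 + sqrt(-1105 + 2*(-29)/(12 - 29)))/(sqrt(-1105 + 2*(-29)/(12 - 29))) = 2*I*sqrt(903227) + (805 + sqrt(-1105 + 2*(-29)/(-17)))/(sqrt(-1105 + 2*(-29)/(-17))) = 2*I*sqrt(903227) + (805 + sqrt(-1105 + 2*(-29)*(-1/17)))/(sqrt(-1105 + 2*(-29)*(-1/17))) = 2*I*sqrt(903227) + (805 + sqrt(-1105 + 58/17))/(sqrt(-1105 + 58/17)) = 2*I*sqrt(903227) + (805 + sqrt(-18727/17))/(sqrt(-18727/17)) = 2*I*sqrt(903227) + (805 + I*sqrt(318359)/17)/((I*sqrt(318359)/17)) = 2*I*sqrt(903227) + (-I*sqrt(318359)/18727)*(805 + I*sqrt(318359)/17) = 2*I*sqrt(903227) - I*sqrt(318359)*(805 + I*sqrt(318359)/17)/18727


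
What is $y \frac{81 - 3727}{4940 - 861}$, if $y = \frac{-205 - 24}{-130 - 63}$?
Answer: $- \frac{834934}{787247} \approx -1.0606$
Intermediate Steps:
$y = \frac{229}{193}$ ($y = - \frac{229}{-193} = \left(-229\right) \left(- \frac{1}{193}\right) = \frac{229}{193} \approx 1.1865$)
$y \frac{81 - 3727}{4940 - 861} = \frac{229 \frac{81 - 3727}{4940 - 861}}{193} = \frac{229 \left(- \frac{3646}{4079}\right)}{193} = \frac{229 \left(\left(-3646\right) \frac{1}{4079}\right)}{193} = \frac{229}{193} \left(- \frac{3646}{4079}\right) = - \frac{834934}{787247}$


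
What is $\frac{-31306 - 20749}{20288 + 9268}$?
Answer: $- \frac{52055}{29556} \approx -1.7612$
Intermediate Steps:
$\frac{-31306 - 20749}{20288 + 9268} = - \frac{52055}{29556}$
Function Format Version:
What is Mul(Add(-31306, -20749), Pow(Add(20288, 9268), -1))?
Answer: Rational(-52055, 29556) ≈ -1.7612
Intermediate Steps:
Mul(Add(-31306, -20749), Pow(Add(20288, 9268), -1)) = Mul(-52055, Pow(29556, -1)) = Mul(-52055, Rational(1, 29556)) = Rational(-52055, 29556)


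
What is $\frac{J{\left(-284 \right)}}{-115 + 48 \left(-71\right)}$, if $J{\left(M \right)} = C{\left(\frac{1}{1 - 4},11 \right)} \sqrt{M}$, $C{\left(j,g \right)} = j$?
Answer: $\frac{2 i \sqrt{71}}{10569} \approx 0.0015945 i$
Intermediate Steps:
$J{\left(M \right)} = - \frac{\sqrt{M}}{3}$ ($J{\left(M \right)} = \frac{\sqrt{M}}{1 - 4} = \frac{\sqrt{M}}{-3} = - \frac{\sqrt{M}}{3}$)
$\frac{J{\left(-284 \right)}}{-115 + 48 \left(-71\right)} = \frac{\left(- \frac{1}{3}\right) \sqrt{-284}}{-115 + 48 \left(-71\right)} = \frac{\left(- \frac{1}{3}\right) 2 i \sqrt{71}}{-115 - 3408} = \frac{\left(- \frac{2}{3}\right) i \sqrt{71}}{-3523} = - \frac{2 i \sqrt{71}}{3} \left(- \frac{1}{3523}\right) = \frac{2 i \sqrt{71}}{10569}$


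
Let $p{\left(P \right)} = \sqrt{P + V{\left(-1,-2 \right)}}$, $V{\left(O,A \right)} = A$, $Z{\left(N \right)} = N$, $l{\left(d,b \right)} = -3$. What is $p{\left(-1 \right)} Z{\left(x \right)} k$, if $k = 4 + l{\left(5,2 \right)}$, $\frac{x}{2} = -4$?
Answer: $- 8 i \sqrt{3} \approx - 13.856 i$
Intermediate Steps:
$x = -8$ ($x = 2 \left(-4\right) = -8$)
$k = 1$ ($k = 4 - 3 = 1$)
$p{\left(P \right)} = \sqrt{-2 + P}$ ($p{\left(P \right)} = \sqrt{P - 2} = \sqrt{-2 + P}$)
$p{\left(-1 \right)} Z{\left(x \right)} k = \sqrt{-2 - 1} \left(-8\right) 1 = \sqrt{-3} \left(-8\right) 1 = i \sqrt{3} \left(-8\right) 1 = - 8 i \sqrt{3} \cdot 1 = - 8 i \sqrt{3}$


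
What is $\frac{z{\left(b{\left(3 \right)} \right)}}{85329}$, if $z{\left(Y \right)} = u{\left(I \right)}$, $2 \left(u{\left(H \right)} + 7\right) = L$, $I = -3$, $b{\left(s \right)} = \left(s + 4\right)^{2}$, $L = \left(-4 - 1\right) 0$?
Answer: $- \frac{7}{85329} \approx -8.2035 \cdot 10^{-5}$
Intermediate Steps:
$L = 0$ ($L = \left(-5\right) 0 = 0$)
$b{\left(s \right)} = \left(4 + s\right)^{2}$
$u{\left(H \right)} = -7$ ($u{\left(H \right)} = -7 + \frac{1}{2} \cdot 0 = -7 + 0 = -7$)
$z{\left(Y \right)} = -7$
$\frac{z{\left(b{\left(3 \right)} \right)}}{85329} = - \frac{7}{85329}$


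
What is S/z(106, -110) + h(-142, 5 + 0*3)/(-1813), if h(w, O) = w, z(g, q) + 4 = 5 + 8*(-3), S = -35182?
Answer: 63788232/41699 ≈ 1529.7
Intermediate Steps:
z(g, q) = -23 (z(g, q) = -4 + (5 + 8*(-3)) = -4 + (5 - 24) = -4 - 19 = -23)
S/z(106, -110) + h(-142, 5 + 0*3)/(-1813) = -35182/(-23) - 142/(-1813) = -35182*(-1/23) - 142*(-1/1813) = 35182/23 + 142/1813 = 63788232/41699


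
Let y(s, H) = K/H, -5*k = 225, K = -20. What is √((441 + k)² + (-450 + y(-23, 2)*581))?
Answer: 2*√37639 ≈ 388.02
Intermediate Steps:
k = -45 (k = -⅕*225 = -45)
y(s, H) = -20/H
√((441 + k)² + (-450 + y(-23, 2)*581)) = √((441 - 45)² + (-450 - 20/2*581)) = √(396² + (-450 - 20*½*581)) = √(156816 + (-450 - 10*581)) = √(156816 + (-450 - 5810)) = √(156816 - 6260) = √150556 = 2*√37639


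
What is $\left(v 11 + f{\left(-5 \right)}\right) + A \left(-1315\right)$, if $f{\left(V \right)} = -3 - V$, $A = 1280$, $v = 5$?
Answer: $-1683143$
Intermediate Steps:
$\left(v 11 + f{\left(-5 \right)}\right) + A \left(-1315\right) = \left(5 \cdot 11 - -2\right) + 1280 \left(-1315\right) = \left(55 + \left(-3 + 5\right)\right) - 1683200 = \left(55 + 2\right) - 1683200 = 57 - 1683200 = -1683143$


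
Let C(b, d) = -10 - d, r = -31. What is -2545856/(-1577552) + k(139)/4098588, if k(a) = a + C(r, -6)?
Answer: 217388079601/134702827012 ≈ 1.6138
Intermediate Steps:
k(a) = -4 + a (k(a) = a + (-10 - 1*(-6)) = a + (-10 + 6) = a - 4 = -4 + a)
-2545856/(-1577552) + k(139)/4098588 = -2545856/(-1577552) + (-4 + 139)/4098588 = -2545856*(-1/1577552) + 135*(1/4098588) = 159116/98597 + 45/1366196 = 217388079601/134702827012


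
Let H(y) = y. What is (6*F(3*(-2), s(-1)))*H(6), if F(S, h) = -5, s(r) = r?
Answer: -180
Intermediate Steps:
(6*F(3*(-2), s(-1)))*H(6) = (6*(-5))*6 = -30*6 = -180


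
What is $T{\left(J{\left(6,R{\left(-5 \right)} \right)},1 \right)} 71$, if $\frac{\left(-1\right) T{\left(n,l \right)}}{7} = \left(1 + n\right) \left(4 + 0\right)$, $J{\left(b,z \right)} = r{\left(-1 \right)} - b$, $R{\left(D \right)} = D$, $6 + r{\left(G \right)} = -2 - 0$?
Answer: $25844$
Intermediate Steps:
$r{\left(G \right)} = -8$ ($r{\left(G \right)} = -6 - 2 = -8$)
$J{\left(b,z \right)} = -8 - b$
$T{\left(n,l \right)} = -28 - 28 n$ ($T{\left(n,l \right)} = - 7 \left(1 + n\right) \left(4 + 0\right) = - 7 \left(1 + n\right) 4 = - 7 \left(4 + 4 n\right) = -28 - 28 n$)
$T{\left(J{\left(6,R{\left(-5 \right)} \right)},1 \right)} 71 = \left(-28 - 28 \left(-8 - 6\right)\right) 71 = \left(-28 - -392\right) 71 = \left(-28 + 392\right) 71 = 364 \cdot 71 = 25844$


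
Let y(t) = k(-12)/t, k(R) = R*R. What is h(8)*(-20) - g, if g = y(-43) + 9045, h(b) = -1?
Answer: -387931/43 ≈ -9021.7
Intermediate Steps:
k(R) = R²
y(t) = 144/t (y(t) = (-12)²/t = 144/t)
g = 388791/43 (g = 144/(-43) + 9045 = 144*(-1/43) + 9045 = -144/43 + 9045 = 388791/43 ≈ 9041.7)
h(8)*(-20) - g = -1*(-20) - 1*388791/43 = 20 - 388791/43 = -387931/43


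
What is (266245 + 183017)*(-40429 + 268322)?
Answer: 102383664966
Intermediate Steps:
(266245 + 183017)*(-40429 + 268322) = 449262*227893 = 102383664966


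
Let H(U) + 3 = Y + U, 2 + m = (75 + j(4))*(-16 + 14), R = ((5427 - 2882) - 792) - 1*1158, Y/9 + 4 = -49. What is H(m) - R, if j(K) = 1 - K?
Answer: -1221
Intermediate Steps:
Y = -477 (Y = -36 + 9*(-49) = -36 - 441 = -477)
R = 595 (R = (2545 - 792) - 1158 = 1753 - 1158 = 595)
m = -146 (m = -2 + (75 + (1 - 1*4))*(-16 + 14) = -2 + (75 + (1 - 4))*(-2) = -2 + (75 - 3)*(-2) = -2 + 72*(-2) = -2 - 144 = -146)
H(U) = -480 + U (H(U) = -3 + (-477 + U) = -480 + U)
H(m) - R = (-480 - 146) - 1*595 = -626 - 595 = -1221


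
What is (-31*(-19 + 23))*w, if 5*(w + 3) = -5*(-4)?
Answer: -124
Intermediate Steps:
w = 1 (w = -3 + (-5*(-4))/5 = -3 + (1/5)*20 = -3 + 4 = 1)
(-31*(-19 + 23))*w = -31*(-19 + 23)*1 = -31*4*1 = -124*1 = -124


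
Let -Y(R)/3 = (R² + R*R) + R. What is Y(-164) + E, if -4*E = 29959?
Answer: -673495/4 ≈ -1.6837e+5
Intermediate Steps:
E = -29959/4 (E = -¼*29959 = -29959/4 ≈ -7489.8)
Y(R) = -6*R² - 3*R (Y(R) = -3*((R² + R*R) + R) = -3*((R² + R²) + R) = -3*(2*R² + R) = -3*(R + 2*R²) = -6*R² - 3*R)
Y(-164) + E = -3*(-164)*(1 + 2*(-164)) - 29959/4 = -3*(-164)*(1 - 328) - 29959/4 = -3*(-164)*(-327) - 29959/4 = -160884 - 29959/4 = -673495/4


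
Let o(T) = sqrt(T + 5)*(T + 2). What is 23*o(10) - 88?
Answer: -88 + 276*sqrt(15) ≈ 980.94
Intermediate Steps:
o(T) = sqrt(5 + T)*(2 + T)
23*o(10) - 88 = 23*(sqrt(5 + 10)*(2 + 10)) - 88 = 23*(sqrt(15)*12) - 88 = 23*(12*sqrt(15)) - 88 = 276*sqrt(15) - 88 = -88 + 276*sqrt(15)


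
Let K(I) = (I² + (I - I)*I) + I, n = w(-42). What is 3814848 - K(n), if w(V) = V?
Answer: 3813126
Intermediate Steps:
n = -42
K(I) = I + I² (K(I) = (I² + 0*I) + I = (I² + 0) + I = I² + I = I + I²)
3814848 - K(n) = 3814848 - (-42)*(1 - 42) = 3814848 - (-42)*(-41) = 3814848 - 1*1722 = 3814848 - 1722 = 3813126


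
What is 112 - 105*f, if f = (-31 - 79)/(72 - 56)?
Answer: 6671/8 ≈ 833.88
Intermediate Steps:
f = -55/8 (f = -110/16 = -110*1/16 = -55/8 ≈ -6.8750)
112 - 105*f = 112 - 105*(-55/8) = 112 + 5775/8 = 6671/8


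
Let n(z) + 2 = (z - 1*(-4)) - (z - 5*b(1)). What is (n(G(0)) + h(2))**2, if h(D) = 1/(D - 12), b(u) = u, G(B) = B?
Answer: 4761/100 ≈ 47.610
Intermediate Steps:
h(D) = 1/(-12 + D)
n(z) = 7 (n(z) = -2 + ((z - 1*(-4)) - (z - 5*1)) = -2 + ((z + 4) - (z - 5)) = -2 + ((4 + z) - (-5 + z)) = -2 + ((4 + z) + (5 - z)) = -2 + 9 = 7)
(n(G(0)) + h(2))**2 = (7 + 1/(-12 + 2))**2 = (7 + 1/(-10))**2 = (7 - 1/10)**2 = (69/10)**2 = 4761/100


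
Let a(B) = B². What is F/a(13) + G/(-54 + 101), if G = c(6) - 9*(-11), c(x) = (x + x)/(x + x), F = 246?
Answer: 28462/7943 ≈ 3.5833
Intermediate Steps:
c(x) = 1 (c(x) = (2*x)/((2*x)) = (2*x)*(1/(2*x)) = 1)
G = 100 (G = 1 - 9*(-11) = 1 + 99 = 100)
F/a(13) + G/(-54 + 101) = 246/(13²) + 100/(-54 + 101) = 246/169 + 100/47 = 28462/7943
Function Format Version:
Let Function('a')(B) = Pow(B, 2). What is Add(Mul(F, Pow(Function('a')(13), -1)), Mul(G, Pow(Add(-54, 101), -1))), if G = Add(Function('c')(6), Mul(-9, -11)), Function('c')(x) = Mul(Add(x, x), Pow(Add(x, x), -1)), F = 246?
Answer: Rational(28462, 7943) ≈ 3.5833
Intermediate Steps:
Function('c')(x) = 1 (Function('c')(x) = Mul(Mul(2, x), Pow(Mul(2, x), -1)) = Mul(Mul(2, x), Mul(Rational(1, 2), Pow(x, -1))) = 1)
G = 100 (G = Add(1, Mul(-9, -11)) = Add(1, 99) = 100)
Add(Mul(F, Pow(Function('a')(13), -1)), Mul(G, Pow(Add(-54, 101), -1))) = Add(Mul(246, Pow(Pow(13, 2), -1)), Mul(100, Pow(Add(-54, 101), -1))) = Add(Mul(246, Pow(169, -1)), Mul(100, Pow(47, -1))) = Add(Mul(246, Rational(1, 169)), Mul(100, Rational(1, 47))) = Add(Rational(246, 169), Rational(100, 47)) = Rational(28462, 7943)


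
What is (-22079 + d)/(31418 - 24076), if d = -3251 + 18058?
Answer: -3636/3671 ≈ -0.99047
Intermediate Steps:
d = 14807
(-22079 + d)/(31418 - 24076) = (-22079 + 14807)/(31418 - 24076) = -7272/7342 = -7272*1/7342 = -3636/3671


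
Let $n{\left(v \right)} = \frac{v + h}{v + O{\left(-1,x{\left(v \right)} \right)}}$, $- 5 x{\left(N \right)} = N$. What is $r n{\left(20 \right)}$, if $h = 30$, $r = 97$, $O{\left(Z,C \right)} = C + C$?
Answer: $\frac{2425}{6} \approx 404.17$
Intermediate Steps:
$x{\left(N \right)} = - \frac{N}{5}$
$O{\left(Z,C \right)} = 2 C$
$n{\left(v \right)} = \frac{5 \left(30 + v\right)}{3 v}$ ($n{\left(v \right)} = \frac{v + 30}{v + 2 \left(- \frac{v}{5}\right)} = \frac{30 + v}{v - \frac{2 v}{5}} = \frac{30 + v}{\frac{3}{5} v} = \left(30 + v\right) \frac{5}{3 v} = \frac{5 \left(30 + v\right)}{3 v}$)
$r n{\left(20 \right)} = 97 \left(\frac{5}{3} + \frac{50}{20}\right) = 97 \left(\frac{5}{3} + 50 \cdot \frac{1}{20}\right) = 97 \left(\frac{5}{3} + \frac{5}{2}\right) = 97 \cdot \frac{25}{6} = \frac{2425}{6}$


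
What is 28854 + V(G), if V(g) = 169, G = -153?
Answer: 29023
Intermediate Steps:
28854 + V(G) = 28854 + 169 = 29023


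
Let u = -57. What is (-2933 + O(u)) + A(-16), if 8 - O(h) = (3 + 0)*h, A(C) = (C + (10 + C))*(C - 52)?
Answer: -1258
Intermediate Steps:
A(C) = (-52 + C)*(10 + 2*C) (A(C) = (10 + 2*C)*(-52 + C) = (-52 + C)*(10 + 2*C))
O(h) = 8 - 3*h (O(h) = 8 - (3 + 0)*h = 8 - 3*h)
(-2933 + O(u)) + A(-16) = (-2933 + (8 - 3*(-57))) + (-520 - 94*(-16) + 2*(-16)**2) = (-2933 + (8 + 171)) + (-520 + 1504 + 2*256) = (-2933 + 179) + (-520 + 1504 + 512) = -2754 + 1496 = -1258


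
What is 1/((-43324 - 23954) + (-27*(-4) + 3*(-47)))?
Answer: -1/67311 ≈ -1.4856e-5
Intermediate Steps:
1/((-43324 - 23954) + (-27*(-4) + 3*(-47))) = 1/(-67278 + (108 - 141)) = 1/(-67278 - 33) = 1/(-67311) = -1/67311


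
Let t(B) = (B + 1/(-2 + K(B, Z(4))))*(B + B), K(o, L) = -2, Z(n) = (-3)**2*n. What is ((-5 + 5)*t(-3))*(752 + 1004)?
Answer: 0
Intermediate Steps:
Z(n) = 9*n
t(B) = 2*B*(-1/4 + B) (t(B) = (B + 1/(-2 - 2))*(B + B) = (B + 1/(-4))*(2*B) = (B - 1/4)*(2*B) = (-1/4 + B)*(2*B) = 2*B*(-1/4 + B))
((-5 + 5)*t(-3))*(752 + 1004) = ((-5 + 5)*((1/2)*(-3)*(-1 + 4*(-3))))*(752 + 1004) = (0*((1/2)*(-3)*(-1 - 12)))*1756 = (0*((1/2)*(-3)*(-13)))*1756 = (0*(39/2))*1756 = 0*1756 = 0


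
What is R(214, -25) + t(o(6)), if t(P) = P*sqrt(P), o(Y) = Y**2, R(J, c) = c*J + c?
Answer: -5159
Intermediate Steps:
R(J, c) = c + J*c (R(J, c) = J*c + c = c + J*c)
t(P) = P**(3/2)
R(214, -25) + t(o(6)) = -25*(1 + 214) + (6**2)**(3/2) = -25*215 + 36**(3/2) = -5375 + 216 = -5159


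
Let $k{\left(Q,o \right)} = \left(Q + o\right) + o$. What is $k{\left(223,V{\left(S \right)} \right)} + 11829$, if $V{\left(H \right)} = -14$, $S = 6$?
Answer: $12024$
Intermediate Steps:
$k{\left(Q,o \right)} = Q + 2 o$
$k{\left(223,V{\left(S \right)} \right)} + 11829 = \left(223 + 2 \left(-14\right)\right) + 11829 = \left(223 - 28\right) + 11829 = 195 + 11829 = 12024$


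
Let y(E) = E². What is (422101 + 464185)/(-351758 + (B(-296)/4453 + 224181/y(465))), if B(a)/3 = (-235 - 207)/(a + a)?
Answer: -28066075661561200/11139110320681033 ≈ -2.5196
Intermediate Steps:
B(a) = -663/a (B(a) = 3*((-235 - 207)/(a + a)) = 3*(-442*1/(2*a)) = 3*(-221/a) = -663/a)
(422101 + 464185)/(-351758 + (B(-296)/4453 + 224181/y(465))) = (422101 + 464185)/(-351758 + (-663/(-296)/4453 + 224181/(465²))) = 886286/(-351758 + (-663*(-1/296)*(1/4453) + 224181/216225)) = 886286/(-351758 + ((663/296)*(1/4453) + 224181*(1/216225))) = 886286/(-351758 + (663/1318088 + 24909/24025)) = 886286/(-351758 + 32848182567/31667064200) = 886286/(-11139110320681033/31667064200) = 886286*(-31667064200/11139110320681033) = -28066075661561200/11139110320681033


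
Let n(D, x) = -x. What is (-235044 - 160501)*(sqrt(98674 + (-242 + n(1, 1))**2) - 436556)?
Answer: 172677543020 - 395545*sqrt(157723) ≈ 1.7252e+11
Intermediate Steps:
(-235044 - 160501)*(sqrt(98674 + (-242 + n(1, 1))**2) - 436556) = (-235044 - 160501)*(sqrt(98674 + (-242 - 1*1)**2) - 436556) = -395545*(sqrt(98674 + (-242 - 1)**2) - 436556) = -395545*(sqrt(98674 + (-243)**2) - 436556) = -395545*(sqrt(98674 + 59049) - 436556) = -395545*(sqrt(157723) - 436556) = -395545*(-436556 + sqrt(157723)) = 172677543020 - 395545*sqrt(157723)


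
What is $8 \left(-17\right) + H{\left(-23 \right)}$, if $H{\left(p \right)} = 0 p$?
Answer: $-136$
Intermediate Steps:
$H{\left(p \right)} = 0$
$8 \left(-17\right) + H{\left(-23 \right)} = 8 \left(-17\right) + 0 = -136 + 0 = -136$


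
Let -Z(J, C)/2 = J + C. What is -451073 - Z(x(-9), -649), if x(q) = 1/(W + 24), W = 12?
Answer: -8142677/18 ≈ -4.5237e+5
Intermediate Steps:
x(q) = 1/36 (x(q) = 1/(12 + 24) = 1/36)
Z(J, C) = -2*C - 2*J (Z(J, C) = -2*(J + C) = -2*(C + J) = -2*C - 2*J)
-451073 - Z(x(-9), -649) = -451073 - (-2*(-649) - 2*1/36) = -451073 - (1298 - 1/18) = -451073 - 1*23363/18 = -451073 - 23363/18 = -8142677/18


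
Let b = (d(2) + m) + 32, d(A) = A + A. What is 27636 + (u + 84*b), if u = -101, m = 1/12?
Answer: 30566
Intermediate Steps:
d(A) = 2*A
m = 1/12 ≈ 0.083333
b = 433/12 (b = (2*2 + 1/12) + 32 = (4 + 1/12) + 32 = 49/12 + 32 = 433/12 ≈ 36.083)
27636 + (u + 84*b) = 27636 + (-101 + 84*(433/12)) = 27636 + (-101 + 3031) = 27636 + 2930 = 30566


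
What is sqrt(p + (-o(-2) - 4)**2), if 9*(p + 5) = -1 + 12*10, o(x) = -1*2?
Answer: sqrt(110)/3 ≈ 3.4960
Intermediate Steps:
o(x) = -2
p = 74/9 (p = -5 + (-1 + 12*10)/9 = -5 + (-1 + 120)/9 = -5 + (1/9)*119 = -5 + 119/9 = 74/9 ≈ 8.2222)
sqrt(p + (-o(-2) - 4)**2) = sqrt(74/9 + (-1*(-2) - 4)**2) = sqrt(74/9 + (2 - 4)**2) = sqrt(74/9 + (-2)**2) = sqrt(74/9 + 4) = sqrt(110/9) = sqrt(110)/3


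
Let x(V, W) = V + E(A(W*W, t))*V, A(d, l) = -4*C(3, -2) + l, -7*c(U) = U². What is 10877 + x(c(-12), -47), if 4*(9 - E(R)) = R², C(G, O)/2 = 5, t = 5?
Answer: 118799/7 ≈ 16971.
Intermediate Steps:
c(U) = -U²/7
C(G, O) = 10 (C(G, O) = 2*5 = 10)
A(d, l) = -40 + l (A(d, l) = -4*10 + l = -40 + l)
E(R) = 9 - R²/4
x(V, W) = -1185*V/4 (x(V, W) = V + (9 - (-40 + 5)²/4)*V = V + (9 - ¼*(-35)²)*V = V + (9 - ¼*1225)*V = V + (9 - 1225/4)*V = V - 1189*V/4 = -1185*V/4)
10877 + x(c(-12), -47) = 10877 - (-1185)*(-12)²/28 = 10877 - (-1185)*144/28 = 10877 - 1185/4*(-144/7) = 10877 + 42660/7 = 118799/7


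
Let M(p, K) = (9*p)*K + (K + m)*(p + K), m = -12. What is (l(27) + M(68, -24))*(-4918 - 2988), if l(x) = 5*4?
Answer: 128488312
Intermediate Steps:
M(p, K) = (-12 + K)*(K + p) + 9*K*p (M(p, K) = (9*p)*K + (K - 12)*(p + K) = 9*K*p + (-12 + K)*(K + p) = (-12 + K)*(K + p) + 9*K*p)
l(x) = 20
(l(27) + M(68, -24))*(-4918 - 2988) = (20 + ((-24)² - 12*(-24) - 12*68 + 10*(-24)*68))*(-4918 - 2988) = (20 + (576 + 288 - 816 - 16320))*(-7906) = (20 - 16272)*(-7906) = -16252*(-7906) = 128488312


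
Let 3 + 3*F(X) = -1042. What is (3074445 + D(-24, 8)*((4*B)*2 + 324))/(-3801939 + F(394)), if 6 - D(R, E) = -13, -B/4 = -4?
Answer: -9249099/11406862 ≈ -0.81084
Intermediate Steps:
B = 16 (B = -4*(-4) = 16)
D(R, E) = 19 (D(R, E) = 6 - 1*(-13) = 6 + 13 = 19)
F(X) = -1045/3 (F(X) = -1 + (⅓)*(-1042) = -1 - 1042/3 = -1045/3)
(3074445 + D(-24, 8)*((4*B)*2 + 324))/(-3801939 + F(394)) = (3074445 + 19*((4*16)*2 + 324))/(-3801939 - 1045/3) = (3074445 + 19*(64*2 + 324))/(-11406862/3) = (3074445 + 19*(128 + 324))*(-3/11406862) = (3074445 + 19*452)*(-3/11406862) = (3074445 + 8588)*(-3/11406862) = 3083033*(-3/11406862) = -9249099/11406862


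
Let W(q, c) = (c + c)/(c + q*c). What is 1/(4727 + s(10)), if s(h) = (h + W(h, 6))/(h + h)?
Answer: 55/260013 ≈ 0.00021153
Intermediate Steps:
W(q, c) = 2*c/(c + c*q) (W(q, c) = (2*c)/(c + c*q) = 2*c/(c + c*q))
s(h) = (h + 2/(1 + h))/(2*h) (s(h) = (h + 2/(1 + h))/(h + h) = (h + 2/(1 + h))/((2*h)) = (h + 2/(1 + h))*(1/(2*h)) = (h + 2/(1 + h))/(2*h))
1/(4727 + s(10)) = 1/(4727 + (½)*(2 + 10*(1 + 10))/(10*(1 + 10))) = 1/(4727 + (½)*(⅒)*(2 + 10*11)/11) = 1/(4727 + (½)*(⅒)*(1/11)*(2 + 110)) = 1/(4727 + (½)*(⅒)*(1/11)*112) = 1/(4727 + 28/55) = 1/(260013/55) = 55/260013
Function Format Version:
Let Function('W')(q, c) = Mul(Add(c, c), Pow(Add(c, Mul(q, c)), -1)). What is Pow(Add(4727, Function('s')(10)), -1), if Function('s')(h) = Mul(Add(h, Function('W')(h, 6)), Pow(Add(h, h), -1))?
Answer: Rational(55, 260013) ≈ 0.00021153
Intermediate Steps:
Function('W')(q, c) = Mul(2, c, Pow(Add(c, Mul(c, q)), -1)) (Function('W')(q, c) = Mul(Mul(2, c), Pow(Add(c, Mul(c, q)), -1)) = Mul(2, c, Pow(Add(c, Mul(c, q)), -1)))
Function('s')(h) = Mul(Rational(1, 2), Pow(h, -1), Add(h, Mul(2, Pow(Add(1, h), -1)))) (Function('s')(h) = Mul(Add(h, Mul(2, Pow(Add(1, h), -1))), Pow(Add(h, h), -1)) = Mul(Add(h, Mul(2, Pow(Add(1, h), -1))), Pow(Mul(2, h), -1)) = Mul(Add(h, Mul(2, Pow(Add(1, h), -1))), Mul(Rational(1, 2), Pow(h, -1))) = Mul(Rational(1, 2), Pow(h, -1), Add(h, Mul(2, Pow(Add(1, h), -1)))))
Pow(Add(4727, Function('s')(10)), -1) = Pow(Add(4727, Mul(Rational(1, 2), Pow(10, -1), Pow(Add(1, 10), -1), Add(2, Mul(10, Add(1, 10))))), -1) = Pow(Add(4727, Mul(Rational(1, 2), Rational(1, 10), Pow(11, -1), Add(2, Mul(10, 11)))), -1) = Pow(Add(4727, Mul(Rational(1, 2), Rational(1, 10), Rational(1, 11), Add(2, 110))), -1) = Pow(Add(4727, Mul(Rational(1, 2), Rational(1, 10), Rational(1, 11), 112)), -1) = Pow(Add(4727, Rational(28, 55)), -1) = Pow(Rational(260013, 55), -1) = Rational(55, 260013)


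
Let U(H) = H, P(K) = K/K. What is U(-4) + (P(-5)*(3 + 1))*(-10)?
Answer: -44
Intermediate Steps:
P(K) = 1
U(-4) + (P(-5)*(3 + 1))*(-10) = -4 + (1*(3 + 1))*(-10) = -4 + (1*4)*(-10) = -4 + 4*(-10) = -4 - 40 = -44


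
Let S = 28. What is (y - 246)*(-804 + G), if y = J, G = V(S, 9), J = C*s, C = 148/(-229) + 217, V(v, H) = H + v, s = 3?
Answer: -70794867/229 ≈ -3.0915e+5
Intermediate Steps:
C = 49545/229 (C = 148*(-1/229) + 217 = -148/229 + 217 = 49545/229 ≈ 216.35)
J = 148635/229 (J = (49545/229)*3 = 148635/229 ≈ 649.06)
G = 37 (G = 9 + 28 = 37)
y = 148635/229 ≈ 649.06
(y - 246)*(-804 + G) = (148635/229 - 246)*(-804 + 37) = (92301/229)*(-767) = -70794867/229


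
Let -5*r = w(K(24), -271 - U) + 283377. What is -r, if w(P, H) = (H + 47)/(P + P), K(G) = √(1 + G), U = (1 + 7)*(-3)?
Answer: 283357/5 ≈ 56671.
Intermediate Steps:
U = -24 (U = 8*(-3) = -24)
w(P, H) = (47 + H)/(2*P) (w(P, H) = (47 + H)/((2*P)) = (47 + H)*(1/(2*P)) = (47 + H)/(2*P))
r = -283357/5 (r = -((47 + (-271 - 1*(-24)))/(2*(√(1 + 24))) + 283377)/5 = -((47 + (-271 + 24))/(2*(√25)) + 283377)/5 = -((½)*(47 - 247)/5 + 283377)/5 = -((½)*(⅕)*(-200) + 283377)/5 = -(-20 + 283377)/5 = -⅕*283357 = -283357/5 ≈ -56671.)
-r = -1*(-283357/5) = 283357/5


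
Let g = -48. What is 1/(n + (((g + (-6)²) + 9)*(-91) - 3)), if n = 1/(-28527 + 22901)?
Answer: 5626/1519019 ≈ 0.0037037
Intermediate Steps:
n = -1/5626 (n = 1/(-5626) = -1/5626 ≈ -0.00017775)
1/(n + (((g + (-6)²) + 9)*(-91) - 3)) = 1/(-1/5626 + (((-48 + (-6)²) + 9)*(-91) - 3)) = 1/(-1/5626 + (((-48 + 36) + 9)*(-91) - 3)) = 1/(-1/5626 + ((-12 + 9)*(-91) - 3)) = 1/(-1/5626 + (-3*(-91) - 3)) = 1/(-1/5626 + (273 - 3)) = 1/(-1/5626 + 270) = 1/(1519019/5626) = 5626/1519019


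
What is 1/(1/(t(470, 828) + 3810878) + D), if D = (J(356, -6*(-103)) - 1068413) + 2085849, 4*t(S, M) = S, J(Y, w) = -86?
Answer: 7621991/7754232543852 ≈ 9.8295e-7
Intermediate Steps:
t(S, M) = S/4
D = 1017350 (D = (-86 - 1068413) + 2085849 = -1068499 + 2085849 = 1017350)
1/(1/(t(470, 828) + 3810878) + D) = 1/(1/((¼)*470 + 3810878) + 1017350) = 1/(1/(235/2 + 3810878) + 1017350) = 1/(1/(7621991/2) + 1017350) = 1/(2/7621991 + 1017350) = 1/(7754232543852/7621991) = 7621991/7754232543852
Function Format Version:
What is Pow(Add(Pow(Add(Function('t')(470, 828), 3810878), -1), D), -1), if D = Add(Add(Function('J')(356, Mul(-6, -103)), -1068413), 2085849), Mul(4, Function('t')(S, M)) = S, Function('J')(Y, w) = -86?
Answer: Rational(7621991, 7754232543852) ≈ 9.8295e-7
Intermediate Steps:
Function('t')(S, M) = Mul(Rational(1, 4), S)
D = 1017350 (D = Add(Add(-86, -1068413), 2085849) = Add(-1068499, 2085849) = 1017350)
Pow(Add(Pow(Add(Function('t')(470, 828), 3810878), -1), D), -1) = Pow(Add(Pow(Add(Mul(Rational(1, 4), 470), 3810878), -1), 1017350), -1) = Pow(Add(Pow(Add(Rational(235, 2), 3810878), -1), 1017350), -1) = Pow(Add(Pow(Rational(7621991, 2), -1), 1017350), -1) = Pow(Add(Rational(2, 7621991), 1017350), -1) = Pow(Rational(7754232543852, 7621991), -1) = Rational(7621991, 7754232543852)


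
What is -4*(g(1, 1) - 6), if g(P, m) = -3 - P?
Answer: 40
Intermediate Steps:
-4*(g(1, 1) - 6) = -4*((-3 - 1*1) - 6) = -4*((-3 - 1) - 6) = -4*(-4 - 6) = -4*(-10) = 40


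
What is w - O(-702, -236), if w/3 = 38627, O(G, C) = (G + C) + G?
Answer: 117521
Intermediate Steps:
O(G, C) = C + 2*G (O(G, C) = (C + G) + G = C + 2*G)
w = 115881 (w = 3*38627 = 115881)
w - O(-702, -236) = 115881 - (-236 + 2*(-702)) = 115881 - (-236 - 1404) = 115881 - 1*(-1640) = 115881 + 1640 = 117521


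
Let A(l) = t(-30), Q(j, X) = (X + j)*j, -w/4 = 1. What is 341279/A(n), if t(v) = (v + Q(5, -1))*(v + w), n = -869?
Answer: 341279/340 ≈ 1003.8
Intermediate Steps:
w = -4 (w = -4*1 = -4)
Q(j, X) = j*(X + j)
t(v) = (-4 + v)*(20 + v) (t(v) = (v + 5*(-1 + 5))*(v - 4) = (v + 5*4)*(-4 + v) = (v + 20)*(-4 + v) = (20 + v)*(-4 + v) = (-4 + v)*(20 + v))
A(l) = 340 (A(l) = -80 + (-30)² + 16*(-30) = -80 + 900 - 480 = 340)
341279/A(n) = 341279/340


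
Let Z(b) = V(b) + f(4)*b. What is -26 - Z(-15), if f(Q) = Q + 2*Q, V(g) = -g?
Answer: 139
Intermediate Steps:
f(Q) = 3*Q
Z(b) = 11*b (Z(b) = -b + (3*4)*b = -b + 12*b = 11*b)
-26 - Z(-15) = -26 - 11*(-15) = -26 - 1*(-165) = -26 + 165 = 139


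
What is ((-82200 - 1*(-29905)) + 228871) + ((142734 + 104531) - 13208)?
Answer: 410633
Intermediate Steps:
((-82200 - 1*(-29905)) + 228871) + ((142734 + 104531) - 13208) = ((-82200 + 29905) + 228871) + (247265 - 13208) = (-52295 + 228871) + 234057 = 176576 + 234057 = 410633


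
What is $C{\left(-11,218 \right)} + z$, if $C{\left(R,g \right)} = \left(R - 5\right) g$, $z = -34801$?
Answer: $-38289$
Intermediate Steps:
$C{\left(R,g \right)} = g \left(-5 + R\right)$ ($C{\left(R,g \right)} = \left(-5 + R\right) g = g \left(-5 + R\right)$)
$C{\left(-11,218 \right)} + z = 218 \left(-5 - 11\right) - 34801 = 218 \left(-16\right) - 34801 = -3488 - 34801 = -38289$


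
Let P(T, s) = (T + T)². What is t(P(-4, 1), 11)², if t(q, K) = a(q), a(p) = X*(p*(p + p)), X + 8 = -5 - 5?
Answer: 21743271936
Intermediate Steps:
X = -18 (X = -8 + (-5 - 5) = -8 - 10 = -18)
P(T, s) = 4*T² (P(T, s) = (2*T)² = 4*T²)
a(p) = -36*p² (a(p) = -18*p*(p + p) = -18*p*2*p = -36*p²)
t(q, K) = -36*q²
t(P(-4, 1), 11)² = (-36*(4*(-4)²)²)² = (-36*(4*16)²)² = (-36*64²)² = (-36*4096)² = (-147456)² = 21743271936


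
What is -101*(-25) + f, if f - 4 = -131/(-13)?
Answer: 33008/13 ≈ 2539.1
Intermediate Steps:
f = 183/13 (f = 4 - 131/(-13) = 4 - 131*(-1/13) = 4 + 131/13 = 183/13 ≈ 14.077)
-101*(-25) + f = -101*(-25) + 183/13 = 2525 + 183/13 = 33008/13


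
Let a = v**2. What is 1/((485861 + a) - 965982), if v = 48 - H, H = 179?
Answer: -1/462960 ≈ -2.1600e-6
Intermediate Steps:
v = -131 (v = 48 - 1*179 = 48 - 179 = -131)
a = 17161 (a = (-131)**2 = 17161)
1/((485861 + a) - 965982) = 1/((485861 + 17161) - 965982) = 1/(503022 - 965982) = 1/(-462960) = -1/462960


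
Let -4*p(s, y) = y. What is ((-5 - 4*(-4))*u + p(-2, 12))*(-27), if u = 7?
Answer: -1998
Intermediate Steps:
p(s, y) = -y/4
((-5 - 4*(-4))*u + p(-2, 12))*(-27) = ((-5 - 4*(-4))*7 - ¼*12)*(-27) = ((-5 + 16)*7 - 3)*(-27) = (11*7 - 3)*(-27) = (77 - 3)*(-27) = 74*(-27) = -1998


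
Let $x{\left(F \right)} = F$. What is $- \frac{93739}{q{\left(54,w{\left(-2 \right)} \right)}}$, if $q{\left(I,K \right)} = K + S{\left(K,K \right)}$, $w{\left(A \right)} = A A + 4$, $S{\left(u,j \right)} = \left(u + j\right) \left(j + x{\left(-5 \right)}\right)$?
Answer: $- \frac{93739}{56} \approx -1673.9$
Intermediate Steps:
$S{\left(u,j \right)} = \left(-5 + j\right) \left(j + u\right)$ ($S{\left(u,j \right)} = \left(u + j\right) \left(j - 5\right) = \left(j + u\right) \left(-5 + j\right) = \left(-5 + j\right) \left(j + u\right)$)
$w{\left(A \right)} = 4 + A^{2}$ ($w{\left(A \right)} = A^{2} + 4 = 4 + A^{2}$)
$q{\left(I,K \right)} = - 9 K + 2 K^{2}$ ($q{\left(I,K \right)} = K + \left(K^{2} - 5 K - 5 K + K K\right) = K + \left(K^{2} - 5 K - 5 K + K^{2}\right) = K + \left(- 10 K + 2 K^{2}\right) = - 9 K + 2 K^{2}$)
$- \frac{93739}{q{\left(54,w{\left(-2 \right)} \right)}} = - \frac{93739}{\left(4 + \left(-2\right)^{2}\right) \left(-9 + 2 \left(4 + \left(-2\right)^{2}\right)\right)} = - \frac{93739}{\left(4 + 4\right) \left(-9 + 2 \left(4 + 4\right)\right)} = - \frac{93739}{8 \left(-9 + 2 \cdot 8\right)} = - \frac{93739}{8 \left(-9 + 16\right)} = - \frac{93739}{8 \cdot 7} = - \frac{93739}{56}$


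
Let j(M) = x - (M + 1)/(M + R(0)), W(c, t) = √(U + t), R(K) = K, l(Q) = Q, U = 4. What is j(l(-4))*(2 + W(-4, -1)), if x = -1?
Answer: -7/2 - 7*√3/4 ≈ -6.5311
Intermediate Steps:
W(c, t) = √(4 + t)
j(M) = -1 - (1 + M)/M (j(M) = -1 - (M + 1)/(M + 0) = -1 - (1 + M)/M)
j(l(-4))*(2 + W(-4, -1)) = (-2 - 1/(-4))*(2 + √(4 - 1)) = (-2 - 1*(-¼))*(2 + √3) = (-2 + ¼)*(2 + √3) = -7*(2 + √3)/4 = -7/2 - 7*√3/4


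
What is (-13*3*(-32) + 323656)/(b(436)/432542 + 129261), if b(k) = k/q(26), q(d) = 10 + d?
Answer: 1264811633712/503197303267 ≈ 2.5135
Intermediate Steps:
b(k) = k/36 (b(k) = k/(10 + 26) = k/36)
(-13*3*(-32) + 323656)/(b(436)/432542 + 129261) = (-13*3*(-32) + 323656)/(((1/36)*436)/432542 + 129261) = (-39*(-32) + 323656)/((109/9)*(1/432542) + 129261) = (1248 + 323656)/(109/3892878 + 129261) = 324904/(503197303267/3892878) = 324904*(3892878/503197303267) = 1264811633712/503197303267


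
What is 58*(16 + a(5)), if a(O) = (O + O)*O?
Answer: 3828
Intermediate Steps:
a(O) = 2*O² (a(O) = (2*O)*O = 2*O²)
58*(16 + a(5)) = 58*(16 + 2*5²) = 58*(16 + 2*25) = 58*(16 + 50) = 58*66 = 3828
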